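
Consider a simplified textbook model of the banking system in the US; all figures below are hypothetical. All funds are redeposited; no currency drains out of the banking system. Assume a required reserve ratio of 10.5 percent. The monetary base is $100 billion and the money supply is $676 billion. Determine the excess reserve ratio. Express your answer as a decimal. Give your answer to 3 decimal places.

0.043

Using m = M/MB = 676/100 = 6.760000. Since m = (1 + c)/(c + rr + e), the denominator satisfies c + rr + e = (1 + c)/m = (1 + 0) / 6.760000 ≈ 0.147929.
With c = 0 and rr = 0.105, the excess reserve ratio is 0.147929 − 0 − 0.105 = 0.042929.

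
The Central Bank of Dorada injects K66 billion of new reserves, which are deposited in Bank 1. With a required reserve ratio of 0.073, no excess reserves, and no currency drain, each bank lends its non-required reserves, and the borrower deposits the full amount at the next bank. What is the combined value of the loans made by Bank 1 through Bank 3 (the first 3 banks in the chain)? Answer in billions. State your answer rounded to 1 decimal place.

K170.5 billion

Bank i lends (1 − rr)^i of the original deposit: Bank 1 lends 66·0.9270 = 61.1820, Bank 2 lends 66·0.9270² ≈ 56.7157, and so on.
Summing a geometric series: total = 66·[0.9270·(1 − 0.9270^3) / (1 − 0.9270)] ≈ 170.4732 billion.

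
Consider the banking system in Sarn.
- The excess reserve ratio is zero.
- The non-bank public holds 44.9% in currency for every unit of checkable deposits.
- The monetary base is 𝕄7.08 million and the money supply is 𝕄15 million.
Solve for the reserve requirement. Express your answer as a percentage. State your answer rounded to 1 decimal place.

Using m = M/MB = 15/7.08 ≈ 2.118644. Since m = (1 + c)/(c + rr + e), the denominator satisfies c + rr + e = (1 + c)/m = (1 + 0.449) / 2.118644 ≈ 0.683928.
With c = 0.449 and e = 0, the reserve requirement is 0.683928 − 0.449 − 0 = 0.234928.

23.5%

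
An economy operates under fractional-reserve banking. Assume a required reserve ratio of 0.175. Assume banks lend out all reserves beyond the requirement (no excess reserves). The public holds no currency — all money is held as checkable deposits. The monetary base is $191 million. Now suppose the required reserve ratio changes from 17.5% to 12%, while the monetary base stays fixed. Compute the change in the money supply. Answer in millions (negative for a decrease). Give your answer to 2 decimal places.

Initially m₁ = 1 / (0.175) ≈ 5.714286, so M₁ = 5.714286 × 191 ≈ 1091.4286 million.
After the change m₂ = 1 / (0.12) ≈ 8.333333, so M₂ = 8.333333 × 191 ≈ 1591.6666 million.
ΔM = M₂ − M₁ = 1591.6666 − 1091.4286 = 500.238 million.

$500.24 million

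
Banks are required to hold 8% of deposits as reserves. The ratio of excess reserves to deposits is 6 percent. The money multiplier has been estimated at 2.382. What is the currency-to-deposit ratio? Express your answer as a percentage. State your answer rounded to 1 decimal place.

48.2%

Using m = 2.382. From m = (1 + c)/(c + rr + e), rearranging gives 1 + c = m·(c + rr + e), so c·(1 − m) = m·(rr + e) − 1.
Hence c = [m·(rr + e) − 1]/(1 − m) = [2.382 × (0.08 + 0.06) − 1] / (1 − 2.382) ≈ 0.482287.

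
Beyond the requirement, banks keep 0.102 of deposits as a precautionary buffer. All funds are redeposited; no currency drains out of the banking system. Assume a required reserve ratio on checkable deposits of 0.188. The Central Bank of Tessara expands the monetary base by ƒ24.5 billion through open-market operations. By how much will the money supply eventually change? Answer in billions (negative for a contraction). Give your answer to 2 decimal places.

ƒ84.48 billion

The money multiplier is m = 1 / (rr + e) = 1 / (0.188 + 0.102) ≈ 3.44828.
The purchase adds 24.5 billion of base, so ΔM = m × ΔMB = 3.44828 × (+24.5) ≈ 84.4829 billion.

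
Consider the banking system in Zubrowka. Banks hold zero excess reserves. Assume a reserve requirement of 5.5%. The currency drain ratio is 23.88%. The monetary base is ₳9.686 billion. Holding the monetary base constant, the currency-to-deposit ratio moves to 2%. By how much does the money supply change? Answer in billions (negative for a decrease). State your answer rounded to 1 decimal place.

₳90.9 billion

Initially m₁ = (1 + 0.2388) / (0.055 + 0.2388) ≈ 4.2165, so M₁ = 4.2165 × 9.686 ≈ 40.841 billion.
After the change m₂ = (1 + 0.02) / (0.055 + 0.02) = 13.6, so M₂ = 13.6 × 9.686 = 131.7296 billion.
ΔM = M₂ − M₁ = 131.7296 − 40.841 = 90.8886 billion.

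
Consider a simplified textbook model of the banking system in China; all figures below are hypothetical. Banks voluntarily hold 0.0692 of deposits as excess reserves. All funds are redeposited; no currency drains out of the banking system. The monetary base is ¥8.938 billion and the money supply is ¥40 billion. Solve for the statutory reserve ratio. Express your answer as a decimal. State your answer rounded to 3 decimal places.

0.154

Using m = M/MB = 40/8.938 ≈ 4.475274. Since m = (1 + c)/(c + rr + e), the denominator satisfies c + rr + e = (1 + c)/m = (1 + 0) / 4.475274 ≈ 0.223450.
With c = 0 and e = 0.0692, the statutory reserve ratio is 0.223450 − 0 − 0.0692 = 0.15425.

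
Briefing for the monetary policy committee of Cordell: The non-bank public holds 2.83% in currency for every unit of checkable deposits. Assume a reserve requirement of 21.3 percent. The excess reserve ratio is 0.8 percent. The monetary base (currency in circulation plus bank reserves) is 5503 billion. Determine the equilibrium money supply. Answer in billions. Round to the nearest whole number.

22698 billion

The money multiplier is m = (1 + c) / (rr + e + c) = (1 + 0.0283) / (0.213 + 0.008 + 0.0283) ≈ 4.12475.
So M = m × MB = 4.12475 × 5503 ≈ 22698.4992 billion.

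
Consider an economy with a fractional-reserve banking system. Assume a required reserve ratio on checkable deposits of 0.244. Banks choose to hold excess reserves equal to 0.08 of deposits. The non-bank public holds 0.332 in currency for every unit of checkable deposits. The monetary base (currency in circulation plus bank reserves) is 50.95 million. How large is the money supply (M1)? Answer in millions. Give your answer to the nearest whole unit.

103 million

The money multiplier is m = (1 + c) / (rr + e + c) = (1 + 0.332) / (0.244 + 0.08 + 0.332) ≈ 2.0305.
So M = m × MB = 2.0305 × 50.95 ≈ 103.454 million.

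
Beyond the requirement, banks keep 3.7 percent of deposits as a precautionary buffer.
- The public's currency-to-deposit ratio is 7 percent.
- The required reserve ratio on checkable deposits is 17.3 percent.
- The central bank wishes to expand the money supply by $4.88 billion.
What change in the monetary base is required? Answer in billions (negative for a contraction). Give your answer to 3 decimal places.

The money multiplier is m = (1 + c) / (rr + e + c) = (1 + 0.07) / (0.173 + 0.037 + 0.07) ≈ 3.82143.
ΔMB = ΔM / m = (+4.88) / 3.82143 ≈ 1.277 billion.

$1.277 billion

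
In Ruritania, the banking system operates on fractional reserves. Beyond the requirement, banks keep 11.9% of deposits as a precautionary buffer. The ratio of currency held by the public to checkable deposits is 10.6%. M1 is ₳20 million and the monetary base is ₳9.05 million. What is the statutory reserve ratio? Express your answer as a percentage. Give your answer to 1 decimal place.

Using m = M/MB = 20/9.05 ≈ 2.209945. Since m = (1 + c)/(c + rr + e), the denominator satisfies c + rr + e = (1 + c)/m = (1 + 0.106) / 2.209945 ≈ 0.500465.
With c = 0.106 and e = 0.119, the statutory reserve ratio is 0.500465 − 0.106 − 0.119 = 0.275465.

27.5%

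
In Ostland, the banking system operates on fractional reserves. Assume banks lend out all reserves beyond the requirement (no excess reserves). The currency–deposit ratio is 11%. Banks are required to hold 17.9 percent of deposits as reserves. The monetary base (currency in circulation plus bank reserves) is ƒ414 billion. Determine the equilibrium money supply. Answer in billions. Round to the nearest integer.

ƒ1590 billion

The money multiplier is m = (1 + c) / (rr + c) = (1 + 0.11) / (0.179 + 0.11) ≈ 3.8408.
So M = m × MB = 3.8408 × 414 = 1590.0912 billion.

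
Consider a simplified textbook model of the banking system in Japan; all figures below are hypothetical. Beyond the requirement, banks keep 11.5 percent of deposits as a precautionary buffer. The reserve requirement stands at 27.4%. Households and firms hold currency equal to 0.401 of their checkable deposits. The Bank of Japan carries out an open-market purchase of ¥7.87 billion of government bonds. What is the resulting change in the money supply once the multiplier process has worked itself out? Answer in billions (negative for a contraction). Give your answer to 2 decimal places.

¥13.96 billion

The money multiplier is m = (1 + c) / (rr + e + c) = (1 + 0.401) / (0.274 + 0.115 + 0.401) ≈ 1.7734.
The purchase adds 7.87 billion of base, so ΔM = m × ΔMB = 1.7734 × (+7.87) ≈ 13.9567 billion.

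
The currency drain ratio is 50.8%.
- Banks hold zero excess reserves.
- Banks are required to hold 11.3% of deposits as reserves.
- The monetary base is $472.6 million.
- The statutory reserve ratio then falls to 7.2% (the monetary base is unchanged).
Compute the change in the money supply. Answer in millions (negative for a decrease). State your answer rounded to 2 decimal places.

Initially m₁ = (1 + 0.508) / (0.113 + 0.508) ≈ 2.428341, so M₁ = 2.428341 × 472.6 ≈ 1147.634 million.
After the change m₂ = (1 + 0.508) / (0.072 + 0.508) = 2.6, so M₂ = 2.6 × 472.6 = 1228.76 million.
ΔM = M₂ − M₁ = 1228.76 − 1147.634 = 81.126 million.

$81.13 million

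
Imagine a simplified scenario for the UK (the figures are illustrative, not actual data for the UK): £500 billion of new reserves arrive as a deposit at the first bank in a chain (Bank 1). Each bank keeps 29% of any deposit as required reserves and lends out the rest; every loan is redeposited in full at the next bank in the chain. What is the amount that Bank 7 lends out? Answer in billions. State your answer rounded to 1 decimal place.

£45.5 billion

Each bank lends a fraction (1 − rr) = 0.7100 of the deposit it receives, so Bank 7 receives 500·0.7100^6 and lends 500·0.7100^7 ≈ 45.4756 billion.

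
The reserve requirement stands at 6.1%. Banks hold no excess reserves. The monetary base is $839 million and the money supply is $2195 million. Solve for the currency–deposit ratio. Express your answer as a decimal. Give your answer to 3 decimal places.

0.520

Using m = M/MB = 2195/839 ≈ 2.616210. From m = (1 + c)/(c + rr + e), rearranging gives 1 + c = m·(c + rr + e), so c·(1 − m) = m·(rr + e) − 1.
Hence c = [m·(rr + e) − 1]/(1 − m) = [2.616210 × (0.061 + 0) − 1] / (1 − 2.616210) ≈ 0.519989.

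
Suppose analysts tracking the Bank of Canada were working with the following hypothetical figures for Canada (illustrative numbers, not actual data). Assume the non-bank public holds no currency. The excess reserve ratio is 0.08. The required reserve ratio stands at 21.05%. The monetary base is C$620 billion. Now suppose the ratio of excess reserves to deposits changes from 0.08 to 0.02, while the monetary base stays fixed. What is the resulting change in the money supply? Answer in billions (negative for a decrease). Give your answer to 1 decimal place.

C$555.6 billion

Initially m₁ = 1 / (0.2105 + 0.08) ≈ 3.44234, so M₁ = 3.44234 × 620 = 2134.2508 billion.
After the change m₂ = 1 / (0.2105 + 0.02) ≈ 4.33839, so M₂ = 4.33839 × 620 = 2689.8018 billion.
ΔM = M₂ − M₁ = 2689.8018 − 2134.2508 = 555.551 billion.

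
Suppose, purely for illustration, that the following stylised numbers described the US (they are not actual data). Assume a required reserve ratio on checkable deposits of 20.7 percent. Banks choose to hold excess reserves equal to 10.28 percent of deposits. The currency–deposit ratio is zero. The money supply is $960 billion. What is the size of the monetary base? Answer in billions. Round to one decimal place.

The money multiplier is m = 1 / (rr + e) = 1 / (0.207 + 0.1028) ≈ 3.22789.
MB = M / m = 960 / 3.22789 ≈ 297.4079 billion.

$297.4 billion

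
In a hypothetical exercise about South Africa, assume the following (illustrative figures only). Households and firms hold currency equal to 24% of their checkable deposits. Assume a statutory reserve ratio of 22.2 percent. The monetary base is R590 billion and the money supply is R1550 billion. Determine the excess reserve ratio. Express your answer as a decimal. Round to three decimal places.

Using m = M/MB = 1550/590 ≈ 2.627119. Since m = (1 + c)/(c + rr + e), the denominator satisfies c + rr + e = (1 + c)/m = (1 + 0.24) / 2.627119 ≈ 0.472000.
With c = 0.24 and rr = 0.222, the excess reserve ratio is 0.472000 − 0.24 − 0.222 = 0.01.

0.010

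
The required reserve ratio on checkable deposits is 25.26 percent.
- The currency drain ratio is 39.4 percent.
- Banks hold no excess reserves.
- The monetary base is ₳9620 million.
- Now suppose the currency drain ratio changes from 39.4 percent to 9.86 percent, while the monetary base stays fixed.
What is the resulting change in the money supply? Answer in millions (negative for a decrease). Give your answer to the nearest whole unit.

₳9353 million

Initially m₁ = (1 + 0.394) / (0.2526 + 0.394) ≈ 2.15589, so M₁ = 2.15589 × 9620 = 20739.6618 million.
After the change m₂ = (1 + 0.0986) / (0.2526 + 0.0986) ≈ 3.12813, so M₂ = 3.12813 × 9620 = 30092.6106 million.
ΔM = M₂ − M₁ = 30092.6106 − 20739.6618 = 9352.9488 million.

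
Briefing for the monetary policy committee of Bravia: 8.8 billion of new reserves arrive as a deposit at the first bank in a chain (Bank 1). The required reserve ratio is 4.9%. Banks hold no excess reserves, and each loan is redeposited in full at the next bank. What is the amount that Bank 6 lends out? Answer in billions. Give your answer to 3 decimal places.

Each bank lends a fraction (1 − rr) = 0.9510 of the deposit it receives, so Bank 6 receives 8.8·0.9510^5 and lends 8.8·0.9510^6 ≈ 6.5098 billion.

6.510 billion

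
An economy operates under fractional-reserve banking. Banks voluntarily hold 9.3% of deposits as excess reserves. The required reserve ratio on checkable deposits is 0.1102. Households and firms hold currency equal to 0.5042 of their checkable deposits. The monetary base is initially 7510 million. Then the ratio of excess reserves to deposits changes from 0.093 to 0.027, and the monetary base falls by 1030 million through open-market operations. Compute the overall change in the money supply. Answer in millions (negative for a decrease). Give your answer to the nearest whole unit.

-772 million

Before: m₁ = (1 + 0.5042) / (0.1102 + 0.093 + 0.5042) ≈ 2.12638, MB₁ = 7510, so M₁ = 2.12638 × 7510 = 15969.1138 million.
After: m₂ = (1 + 0.5042) / (0.1102 + 0.027 + 0.5042) ≈ 2.34518, MB₂ = 7510 − 1030 = 6480, so M₂ = 2.34518 × 6480 = 15196.7664 million.
ΔM = M₂ − M₁ = 15196.7664 − 15969.1138 = -772.3474 million.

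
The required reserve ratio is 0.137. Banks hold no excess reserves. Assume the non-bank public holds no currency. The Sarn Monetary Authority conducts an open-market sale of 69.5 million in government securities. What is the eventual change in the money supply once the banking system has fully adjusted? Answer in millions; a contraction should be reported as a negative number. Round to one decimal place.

-507.3 million

The simple money multiplier is m = 1/rr = 1/0.137 ≈ 7.2993.
An open-market sale reduces the monetary base by 69.5 million, so ΔM = m × ΔMB = 7.2993 × (−69.5) ≈ -507.3013 million.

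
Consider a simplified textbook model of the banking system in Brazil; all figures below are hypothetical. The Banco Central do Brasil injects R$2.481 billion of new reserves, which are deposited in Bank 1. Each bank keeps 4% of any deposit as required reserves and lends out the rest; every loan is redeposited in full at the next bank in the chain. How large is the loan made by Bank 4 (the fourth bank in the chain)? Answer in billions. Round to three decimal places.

Each bank lends a fraction (1 − rr) = 0.9600 of the deposit it receives, so Bank 4 receives 2.481·0.9600^3 and lends 2.481·0.9600^4 ≈ 2.1072 billion.

R$2.107 billion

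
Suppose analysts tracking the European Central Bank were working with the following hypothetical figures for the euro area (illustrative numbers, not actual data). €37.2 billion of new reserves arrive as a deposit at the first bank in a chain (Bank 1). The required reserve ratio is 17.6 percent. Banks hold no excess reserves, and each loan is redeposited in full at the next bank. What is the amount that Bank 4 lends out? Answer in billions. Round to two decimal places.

Each bank lends a fraction (1 − rr) = 0.8240 of the deposit it receives, so Bank 4 receives 37.2·0.8240^3 and lends 37.2·0.8240^4 ≈ 17.1495 billion.

€17.15 billion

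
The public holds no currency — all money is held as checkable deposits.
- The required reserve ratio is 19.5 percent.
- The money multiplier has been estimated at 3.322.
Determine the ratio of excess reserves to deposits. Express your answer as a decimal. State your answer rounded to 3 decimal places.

0.106

Using m = 3.322. Since m = (1 + c)/(c + rr + e), the denominator satisfies c + rr + e = (1 + c)/m = (1 + 0) / 3.322 ≈ 0.301023.
With c = 0 and rr = 0.195, the ratio of excess reserves to deposits is 0.301023 − 0 − 0.195 = 0.106023.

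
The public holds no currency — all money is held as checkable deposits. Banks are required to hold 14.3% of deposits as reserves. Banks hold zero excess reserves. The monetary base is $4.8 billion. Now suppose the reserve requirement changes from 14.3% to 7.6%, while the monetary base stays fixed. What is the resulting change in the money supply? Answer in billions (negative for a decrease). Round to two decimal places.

$29.59 billion

Initially m₁ = 1 / (0.143) ≈ 6.9930, so M₁ = 6.9930 × 4.8 = 33.5664 billion.
After the change m₂ = 1 / (0.076) ≈ 13.1579, so M₂ = 13.1579 × 4.8 ≈ 63.1579 billion.
ΔM = M₂ − M₁ = 63.1579 − 33.5664 = 29.5915 billion.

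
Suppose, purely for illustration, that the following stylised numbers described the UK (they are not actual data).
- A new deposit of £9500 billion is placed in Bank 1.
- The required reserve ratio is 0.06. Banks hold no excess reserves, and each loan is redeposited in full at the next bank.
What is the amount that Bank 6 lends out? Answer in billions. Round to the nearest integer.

Each bank lends a fraction (1 − rr) = 0.9400 of the deposit it receives, so Bank 6 receives 9500·0.9400^5 and lends 9500·0.9400^6 ≈ 6553.7629 billion.

£6554 billion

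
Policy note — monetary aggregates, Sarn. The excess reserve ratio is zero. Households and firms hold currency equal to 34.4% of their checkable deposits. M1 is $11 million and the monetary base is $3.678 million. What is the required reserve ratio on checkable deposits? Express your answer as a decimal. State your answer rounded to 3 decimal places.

0.105

Using m = M/MB = 11/3.678 ≈ 2.990756. Since m = (1 + c)/(c + rr + e), the denominator satisfies c + rr + e = (1 + c)/m = (1 + 0.344) / 2.990756 ≈ 0.449385.
With c = 0.344 and e = 0, the required reserve ratio on checkable deposits is 0.449385 − 0.344 − 0 = 0.105385.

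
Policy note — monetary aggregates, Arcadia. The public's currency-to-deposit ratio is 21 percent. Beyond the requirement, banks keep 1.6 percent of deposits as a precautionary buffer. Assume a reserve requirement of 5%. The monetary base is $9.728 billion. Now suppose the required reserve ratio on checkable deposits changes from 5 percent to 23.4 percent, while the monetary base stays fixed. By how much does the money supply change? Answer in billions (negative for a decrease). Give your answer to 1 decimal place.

-17.1 billion

Initially m₁ = (1 + 0.21) / (0.05 + 0.016 + 0.21) ≈ 4.3841, so M₁ = 4.3841 × 9.728 ≈ 42.6485 billion.
After the change m₂ = (1 + 0.21) / (0.234 + 0.016 + 0.21) ≈ 2.6304, so M₂ = 2.6304 × 9.728 ≈ 25.5885 billion.
ΔM = M₂ − M₁ = 25.5885 − 42.6485 = -17.06 billion.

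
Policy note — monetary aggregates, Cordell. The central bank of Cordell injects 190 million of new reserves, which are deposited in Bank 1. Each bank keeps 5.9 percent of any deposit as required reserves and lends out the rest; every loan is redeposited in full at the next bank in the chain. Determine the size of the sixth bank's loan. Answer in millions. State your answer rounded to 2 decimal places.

Each bank lends a fraction (1 − rr) = 0.9410 of the deposit it receives, so Bank 6 receives 190·0.9410^5 and lends 190·0.9410^6 ≈ 131.9141 million.

131.91 million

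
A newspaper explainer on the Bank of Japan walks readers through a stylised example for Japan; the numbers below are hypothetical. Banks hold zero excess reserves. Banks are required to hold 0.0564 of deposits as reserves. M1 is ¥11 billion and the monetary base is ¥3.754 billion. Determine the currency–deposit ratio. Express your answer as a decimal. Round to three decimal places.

Using m = M/MB = 11/3.754 ≈ 2.930208. From m = (1 + c)/(c + rr + e), rearranging gives 1 + c = m·(c + rr + e), so c·(1 − m) = m·(rr + e) − 1.
Hence c = [m·(rr + e) − 1]/(1 − m) = [2.930208 × (0.0564 + 0) − 1] / (1 − 2.930208) ≈ 0.432459.

0.432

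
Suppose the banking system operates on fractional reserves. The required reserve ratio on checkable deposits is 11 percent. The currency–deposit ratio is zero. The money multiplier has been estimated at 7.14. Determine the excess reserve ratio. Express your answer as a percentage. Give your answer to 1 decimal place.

3.0%

Using m = 7.14. Since m = (1 + c)/(c + rr + e), the denominator satisfies c + rr + e = (1 + c)/m = (1 + 0) / 7.14 ≈ 0.140056.
With c = 0 and rr = 0.11, the excess reserve ratio is 0.140056 − 0 − 0.11 = 0.030056.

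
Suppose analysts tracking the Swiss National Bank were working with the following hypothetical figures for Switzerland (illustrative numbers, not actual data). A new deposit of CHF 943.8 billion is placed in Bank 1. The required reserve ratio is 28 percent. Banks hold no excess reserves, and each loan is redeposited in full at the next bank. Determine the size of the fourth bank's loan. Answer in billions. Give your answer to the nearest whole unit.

Each bank lends a fraction (1 − rr) = 0.7200 of the deposit it receives, so Bank 4 receives 943.8·0.7200^3 and lends 943.8·0.7200^4 ≈ 253.6355 billion.

CHF 254 billion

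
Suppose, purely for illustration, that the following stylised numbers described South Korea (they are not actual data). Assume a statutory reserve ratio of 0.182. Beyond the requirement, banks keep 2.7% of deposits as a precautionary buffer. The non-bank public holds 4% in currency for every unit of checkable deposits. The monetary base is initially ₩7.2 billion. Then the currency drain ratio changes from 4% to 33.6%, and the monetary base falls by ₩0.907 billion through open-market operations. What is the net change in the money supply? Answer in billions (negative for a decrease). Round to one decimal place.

Before: m₁ = (1 + 0.04) / (0.182 + 0.027 + 0.04) ≈ 4.1767, MB₁ = 7.2, so M₁ = 4.1767 × 7.2 ≈ 30.0722 billion.
After: m₂ = (1 + 0.336) / (0.182 + 0.027 + 0.336) ≈ 2.4514, MB₂ = 7.2 − 0.907 = 6.293, so M₂ = 2.4514 × 6.293 ≈ 15.4267 billion.
ΔM = M₂ − M₁ = 15.4267 − 30.0722 = -14.6455 billion.

-14.6 billion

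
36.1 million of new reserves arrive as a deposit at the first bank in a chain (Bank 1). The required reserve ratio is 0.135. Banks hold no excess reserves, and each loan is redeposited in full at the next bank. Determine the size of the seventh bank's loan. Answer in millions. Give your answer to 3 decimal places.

13.080 million

Each bank lends a fraction (1 − rr) = 0.8650 of the deposit it receives, so Bank 7 receives 36.1·0.8650^6 and lends 36.1·0.8650^7 ≈ 13.0804 million.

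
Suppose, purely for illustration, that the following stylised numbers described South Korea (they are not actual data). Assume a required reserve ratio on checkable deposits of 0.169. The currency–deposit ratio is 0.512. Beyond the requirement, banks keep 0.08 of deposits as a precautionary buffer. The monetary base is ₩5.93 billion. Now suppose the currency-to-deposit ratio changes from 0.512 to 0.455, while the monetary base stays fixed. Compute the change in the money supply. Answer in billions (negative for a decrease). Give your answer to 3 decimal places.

₩0.474 billion

Initially m₁ = (1 + 0.512) / (0.169 + 0.08 + 0.512) ≈ 1.98686, so M₁ = 1.98686 × 5.93 ≈ 11.7821 billion.
After the change m₂ = (1 + 0.455) / (0.169 + 0.08 + 0.455) ≈ 2.06676, so M₂ = 2.06676 × 5.93 ≈ 12.2559 billion.
ΔM = M₂ − M₁ = 12.2559 − 11.7821 = 0.4738 billion.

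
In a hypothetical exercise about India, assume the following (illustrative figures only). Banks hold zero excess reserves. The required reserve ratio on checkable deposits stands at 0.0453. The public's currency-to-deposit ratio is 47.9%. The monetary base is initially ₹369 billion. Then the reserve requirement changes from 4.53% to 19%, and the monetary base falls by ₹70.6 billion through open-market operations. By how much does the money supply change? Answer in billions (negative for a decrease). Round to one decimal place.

-381.2 billion

Before: m₁ = (1 + 0.479) / (0.0453 + 0.479) ≈ 2.82090, MB₁ = 369, so M₁ = 2.82090 × 369 = 1040.9121 billion.
After: m₂ = (1 + 0.479) / (0.19 + 0.479) ≈ 2.21076, MB₂ = 369 − 70.6 = 298.4, so M₂ = 2.21076 × 298.4 ≈ 659.6908 billion.
ΔM = M₂ − M₁ = 659.6908 − 1040.9121 = -381.2213 billion.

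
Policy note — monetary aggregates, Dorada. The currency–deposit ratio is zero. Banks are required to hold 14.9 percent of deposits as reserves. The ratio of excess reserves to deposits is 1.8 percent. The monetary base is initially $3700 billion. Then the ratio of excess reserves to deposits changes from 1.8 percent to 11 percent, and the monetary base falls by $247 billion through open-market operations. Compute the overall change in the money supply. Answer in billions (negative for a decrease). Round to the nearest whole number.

Before: m₁ = 1 / (0.149 + 0.018) ≈ 5.98802, MB₁ = 3700, so M₁ = 5.98802 × 3700 = 22155.674 billion.
After: m₂ = 1 / (0.149 + 0.11) ≈ 3.86100, MB₂ = 3700 − 247 = 3453, so M₂ = 3.86100 × 3453 = 13332.033 billion.
ΔM = M₂ − M₁ = 13332.033 − 22155.674 = -8823.641 billion.

-8824 billion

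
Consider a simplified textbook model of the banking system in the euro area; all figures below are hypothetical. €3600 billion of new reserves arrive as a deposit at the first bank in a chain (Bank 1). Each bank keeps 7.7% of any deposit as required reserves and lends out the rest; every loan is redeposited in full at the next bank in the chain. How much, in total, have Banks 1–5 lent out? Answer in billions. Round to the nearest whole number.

Bank i lends (1 − rr)^i of the original deposit: Bank 1 lends 3600·0.9230 = 3322.8000, Bank 2 lends 3600·0.9230² = 3066.9444, and so on.
Summing a geometric series: total = 3600·[0.9230·(1 − 0.9230^5) / (1 − 0.9230)] ≈ 14244.9848 billion.

€14245 billion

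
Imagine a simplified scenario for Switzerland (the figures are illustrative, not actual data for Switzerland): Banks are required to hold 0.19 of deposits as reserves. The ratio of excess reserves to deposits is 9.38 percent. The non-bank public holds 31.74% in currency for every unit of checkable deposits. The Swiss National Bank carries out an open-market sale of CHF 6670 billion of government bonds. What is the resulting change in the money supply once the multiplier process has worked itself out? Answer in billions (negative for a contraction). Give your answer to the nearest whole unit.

-14616 billion

The money multiplier is m = (1 + c) / (rr + e + c) = (1 + 0.3174) / (0.19 + 0.0938 + 0.3174) ≈ 2.19128.
The sale removes 6670 billion of base, so ΔM = m × ΔMB = 2.19128 × (−6670) = -14615.8376 billion.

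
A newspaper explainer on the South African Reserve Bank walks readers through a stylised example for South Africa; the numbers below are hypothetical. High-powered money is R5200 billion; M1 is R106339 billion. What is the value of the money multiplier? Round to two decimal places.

The money multiplier is m = M / MB = 106339 / 5200 ≈ 20.44981.

20.45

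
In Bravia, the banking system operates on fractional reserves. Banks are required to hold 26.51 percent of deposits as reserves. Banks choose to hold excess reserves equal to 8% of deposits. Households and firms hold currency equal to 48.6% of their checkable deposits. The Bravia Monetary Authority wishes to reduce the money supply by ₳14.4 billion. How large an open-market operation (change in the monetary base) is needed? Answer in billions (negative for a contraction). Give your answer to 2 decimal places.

The money multiplier is m = (1 + c) / (rr + e + c) = (1 + 0.486) / (0.2651 + 0.08 + 0.486) ≈ 1.78799.
ΔMB = ΔM / m = (−14.4) / 1.78799 ≈ -8.0537 billion.

-8.05 billion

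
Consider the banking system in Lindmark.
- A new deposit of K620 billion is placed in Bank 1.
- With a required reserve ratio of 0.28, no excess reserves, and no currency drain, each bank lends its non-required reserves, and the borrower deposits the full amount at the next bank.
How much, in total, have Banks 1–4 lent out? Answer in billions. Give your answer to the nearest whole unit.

Bank i lends (1 − rr)^i of the original deposit: Bank 1 lends 620·0.7200 = 446.4000, Bank 2 lends 620·0.7200² = 321.4080, and so on.
Summing a geometric series: total = 620·[0.7200·(1 − 0.7200^4) / (1 − 0.7200)] ≈ 1165.8397 billion.

K1166 billion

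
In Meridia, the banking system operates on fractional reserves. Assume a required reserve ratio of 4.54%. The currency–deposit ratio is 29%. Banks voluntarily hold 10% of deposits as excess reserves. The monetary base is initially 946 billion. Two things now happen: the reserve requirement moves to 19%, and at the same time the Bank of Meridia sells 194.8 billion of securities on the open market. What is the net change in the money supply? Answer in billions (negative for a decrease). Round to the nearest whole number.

Before: m₁ = (1 + 0.29) / (0.0454 + 0.1 + 0.29) ≈ 2.9628, MB₁ = 946, so M₁ = 2.9628 × 946 = 2802.8088 billion.
After: m₂ = (1 + 0.29) / (0.19 + 0.1 + 0.29) ≈ 2.2241, MB₂ = 946 − 194.8 = 751.2, so M₂ = 2.2241 × 751.2 ≈ 1670.7439 billion.
ΔM = M₂ − M₁ = 1670.7439 − 2802.8088 = -1132.0649 billion.

-1132 billion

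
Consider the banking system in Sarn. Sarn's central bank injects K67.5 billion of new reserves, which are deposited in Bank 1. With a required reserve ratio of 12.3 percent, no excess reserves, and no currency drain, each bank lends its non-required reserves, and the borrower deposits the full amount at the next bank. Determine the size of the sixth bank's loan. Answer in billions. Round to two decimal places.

K30.71 billion

Each bank lends a fraction (1 − rr) = 0.8770 of the deposit it receives, so Bank 6 receives 67.5·0.8770^5 and lends 67.5·0.8770^6 ≈ 30.7115 billion.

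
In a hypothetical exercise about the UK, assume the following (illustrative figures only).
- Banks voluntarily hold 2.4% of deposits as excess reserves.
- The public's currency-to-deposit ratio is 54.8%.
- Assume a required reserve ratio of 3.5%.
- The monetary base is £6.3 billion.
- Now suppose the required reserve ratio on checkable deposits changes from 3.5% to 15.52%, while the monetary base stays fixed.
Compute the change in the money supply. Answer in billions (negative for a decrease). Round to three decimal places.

Initially m₁ = (1 + 0.548) / (0.035 + 0.024 + 0.548) ≈ 2.55025, so M₁ = 2.55025 × 6.3 ≈ 16.0666 billion.
After the change m₂ = (1 + 0.548) / (0.1552 + 0.024 + 0.548) ≈ 2.12871, so M₂ = 2.12871 × 6.3 ≈ 13.4109 billion.
ΔM = M₂ − M₁ = 13.4109 − 16.0666 = -2.6557 billion.

-2.656 billion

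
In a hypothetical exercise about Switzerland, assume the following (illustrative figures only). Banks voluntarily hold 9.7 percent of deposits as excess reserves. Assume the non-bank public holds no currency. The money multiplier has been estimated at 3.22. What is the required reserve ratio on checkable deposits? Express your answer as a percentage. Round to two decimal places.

Using m = 3.22. Since m = (1 + c)/(c + rr + e), the denominator satisfies c + rr + e = (1 + c)/m = (1 + 0) / 3.22 ≈ 0.310559.
With c = 0 and e = 0.097, the required reserve ratio on checkable deposits is 0.310559 − 0 − 0.097 = 0.213559.

21.36%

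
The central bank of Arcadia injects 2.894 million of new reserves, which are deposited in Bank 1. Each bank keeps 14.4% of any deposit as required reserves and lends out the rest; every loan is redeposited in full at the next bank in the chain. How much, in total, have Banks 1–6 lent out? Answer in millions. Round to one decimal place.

10.4 million

Bank i lends (1 − rr)^i of the original deposit: Bank 1 lends 2.894·0.8560 ≈ 2.4773, Bank 2 lends 2.894·0.8560² ≈ 2.1205, and so on.
Summing a geometric series: total = 2.894·[0.8560·(1 − 0.8560^6) / (1 − 0.8560)] ≈ 10.4353 million.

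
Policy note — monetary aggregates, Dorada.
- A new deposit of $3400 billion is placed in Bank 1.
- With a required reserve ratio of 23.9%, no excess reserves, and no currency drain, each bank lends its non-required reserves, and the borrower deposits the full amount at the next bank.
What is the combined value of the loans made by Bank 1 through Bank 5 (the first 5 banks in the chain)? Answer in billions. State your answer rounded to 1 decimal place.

Bank i lends (1 − rr)^i of the original deposit: Bank 1 lends 3400·0.7610 = 2587.4000, Bank 2 lends 3400·0.7610² = 1969.0114, and so on.
Summing a geometric series: total = 3400·[0.7610·(1 − 0.7610^5) / (1 − 0.7610)] ≈ 8062.8901 billion.

$8062.9 billion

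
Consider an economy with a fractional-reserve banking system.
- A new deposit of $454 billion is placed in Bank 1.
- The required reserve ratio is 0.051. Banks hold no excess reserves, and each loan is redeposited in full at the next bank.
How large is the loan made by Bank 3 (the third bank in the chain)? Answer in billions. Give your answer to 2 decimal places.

$388.02 billion

Each bank lends a fraction (1 − rr) = 0.9490 of the deposit it receives, so Bank 3 receives 454·0.9490^2 and lends 454·0.9490^3 ≈ 388.0203 billion.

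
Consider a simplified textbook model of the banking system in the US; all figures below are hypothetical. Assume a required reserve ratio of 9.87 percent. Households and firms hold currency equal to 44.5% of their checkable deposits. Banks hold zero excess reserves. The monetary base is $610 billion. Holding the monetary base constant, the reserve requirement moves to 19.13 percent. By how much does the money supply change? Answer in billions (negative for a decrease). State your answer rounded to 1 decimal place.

Initially m₁ = (1 + 0.445) / (0.0987 + 0.445) ≈ 2.65772, so M₁ = 2.65772 × 610 = 1621.2092 billion.
After the change m₂ = (1 + 0.445) / (0.1913 + 0.445) ≈ 2.27094, so M₂ = 2.27094 × 610 = 1385.2734 billion.
ΔM = M₂ − M₁ = 1385.2734 − 1621.2092 = -235.9358 billion.

-235.9 billion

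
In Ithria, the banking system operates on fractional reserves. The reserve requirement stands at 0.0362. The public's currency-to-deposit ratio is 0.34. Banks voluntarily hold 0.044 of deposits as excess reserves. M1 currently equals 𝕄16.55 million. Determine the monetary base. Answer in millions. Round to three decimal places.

The money multiplier is m = (1 + c) / (rr + e + c) = (1 + 0.34) / (0.0362 + 0.044 + 0.34) ≈ 3.188958.
MB = M / m = 16.55 / 3.188958 ≈ 5.1898 million.

𝕄5.190 million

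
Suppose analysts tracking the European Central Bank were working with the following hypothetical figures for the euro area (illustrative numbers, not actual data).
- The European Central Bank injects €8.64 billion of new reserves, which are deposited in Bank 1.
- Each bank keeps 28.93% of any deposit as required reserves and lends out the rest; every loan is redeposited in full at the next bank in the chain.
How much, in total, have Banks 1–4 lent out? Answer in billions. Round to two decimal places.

€15.81 billion

Bank i lends (1 − rr)^i of the original deposit: Bank 1 lends 8.64·0.7107 ≈ 6.1404, Bank 2 lends 8.64·0.7107² ≈ 4.3640, and so on.
Summing a geometric series: total = 8.64·[0.7107·(1 − 0.7107^4) / (1 − 0.7107)] ≈ 15.8102 billion.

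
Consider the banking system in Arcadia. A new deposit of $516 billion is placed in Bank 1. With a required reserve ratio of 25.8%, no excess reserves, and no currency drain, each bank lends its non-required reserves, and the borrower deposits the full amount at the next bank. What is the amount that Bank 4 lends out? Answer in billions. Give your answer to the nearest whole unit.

Each bank lends a fraction (1 − rr) = 0.7420 of the deposit it receives, so Bank 4 receives 516·0.7420^3 and lends 516·0.7420^4 ≈ 156.4103 billion.

$156 billion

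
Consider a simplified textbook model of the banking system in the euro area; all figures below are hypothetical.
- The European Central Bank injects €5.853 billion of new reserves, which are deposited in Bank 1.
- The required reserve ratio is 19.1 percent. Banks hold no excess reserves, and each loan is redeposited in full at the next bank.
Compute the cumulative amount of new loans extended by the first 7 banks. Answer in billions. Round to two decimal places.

Bank i lends (1 − rr)^i of the original deposit: Bank 1 lends 5.853·0.8090 ≈ 4.7351, Bank 2 lends 5.853·0.8090² ≈ 3.8307, and so on.
Summing a geometric series: total = 5.853·[0.8090·(1 − 0.8090^7) / (1 − 0.8090)] ≈ 19.1684 billion.

€19.17 billion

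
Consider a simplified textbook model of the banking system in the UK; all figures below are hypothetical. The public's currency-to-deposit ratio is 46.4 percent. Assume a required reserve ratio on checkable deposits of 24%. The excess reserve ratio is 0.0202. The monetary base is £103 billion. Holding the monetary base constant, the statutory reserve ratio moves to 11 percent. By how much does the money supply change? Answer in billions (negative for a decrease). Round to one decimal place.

Initially m₁ = (1 + 0.464) / (0.24 + 0.0202 + 0.464) ≈ 2.02154, so M₁ = 2.02154 × 103 ≈ 208.2186 billion.
After the change m₂ = (1 + 0.464) / (0.11 + 0.0202 + 0.464) ≈ 2.46382, so M₂ = 2.46382 × 103 ≈ 253.7735 billion.
ΔM = M₂ − M₁ = 253.7735 − 208.2186 = 45.5549 billion.

£45.6 billion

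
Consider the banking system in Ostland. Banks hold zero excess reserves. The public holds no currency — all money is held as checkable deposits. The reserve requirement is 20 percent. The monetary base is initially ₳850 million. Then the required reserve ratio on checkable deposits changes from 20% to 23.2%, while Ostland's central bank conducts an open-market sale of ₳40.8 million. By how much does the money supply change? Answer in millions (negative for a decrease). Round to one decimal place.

Before: m₁ = 1 / (0.2) = 5, MB₁ = 850, so M₁ = 5 × 850 = 4250 million.
After: m₂ = 1 / (0.232) ≈ 4.31034, MB₂ = 850 − 40.8 = 809.2, so M₂ = 4.31034 × 809.2 ≈ 3487.9271 million.
ΔM = M₂ − M₁ = 3487.9271 − 4250 = -762.0729 million.

-762.1 million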